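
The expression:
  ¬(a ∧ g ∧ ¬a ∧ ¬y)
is always true.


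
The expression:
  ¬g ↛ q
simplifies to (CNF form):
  q ∨ ¬g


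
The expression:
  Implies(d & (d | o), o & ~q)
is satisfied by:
  {o: True, q: False, d: False}
  {q: False, d: False, o: False}
  {o: True, q: True, d: False}
  {q: True, o: False, d: False}
  {d: True, o: True, q: False}


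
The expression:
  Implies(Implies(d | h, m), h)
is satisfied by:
  {d: True, h: True, m: False}
  {h: True, m: False, d: False}
  {d: True, h: True, m: True}
  {h: True, m: True, d: False}
  {d: True, m: False, h: False}


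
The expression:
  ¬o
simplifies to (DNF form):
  ¬o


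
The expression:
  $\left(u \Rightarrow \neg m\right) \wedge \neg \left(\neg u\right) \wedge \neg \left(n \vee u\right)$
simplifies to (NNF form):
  $\text{False}$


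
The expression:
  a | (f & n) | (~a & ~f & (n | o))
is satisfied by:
  {n: True, a: True, o: True, f: False}
  {n: True, a: True, o: False, f: False}
  {f: True, n: True, a: True, o: True}
  {f: True, n: True, a: True, o: False}
  {n: True, o: True, a: False, f: False}
  {n: True, o: False, a: False, f: False}
  {n: True, f: True, o: True, a: False}
  {n: True, f: True, o: False, a: False}
  {a: True, o: True, n: False, f: False}
  {a: True, n: False, o: False, f: False}
  {f: True, a: True, o: True, n: False}
  {f: True, a: True, n: False, o: False}
  {o: True, n: False, a: False, f: False}


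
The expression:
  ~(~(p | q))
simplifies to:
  p | q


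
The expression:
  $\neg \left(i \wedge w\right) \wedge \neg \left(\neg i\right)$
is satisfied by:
  {i: True, w: False}


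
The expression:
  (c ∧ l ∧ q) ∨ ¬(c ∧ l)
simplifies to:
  q ∨ ¬c ∨ ¬l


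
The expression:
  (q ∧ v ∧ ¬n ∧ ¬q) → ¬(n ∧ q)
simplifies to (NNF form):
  True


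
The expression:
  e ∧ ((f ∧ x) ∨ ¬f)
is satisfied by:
  {e: True, x: True, f: False}
  {e: True, x: False, f: False}
  {e: True, f: True, x: True}


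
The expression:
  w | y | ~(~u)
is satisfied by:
  {y: True, u: True, w: True}
  {y: True, u: True, w: False}
  {y: True, w: True, u: False}
  {y: True, w: False, u: False}
  {u: True, w: True, y: False}
  {u: True, w: False, y: False}
  {w: True, u: False, y: False}


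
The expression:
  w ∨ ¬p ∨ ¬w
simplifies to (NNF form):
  True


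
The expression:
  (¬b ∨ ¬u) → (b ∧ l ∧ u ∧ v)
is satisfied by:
  {u: True, b: True}


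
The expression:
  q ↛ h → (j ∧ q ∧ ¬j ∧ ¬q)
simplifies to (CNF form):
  h ∨ ¬q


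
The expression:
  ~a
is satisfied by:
  {a: False}


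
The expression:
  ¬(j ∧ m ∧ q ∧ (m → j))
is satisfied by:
  {m: False, q: False, j: False}
  {j: True, m: False, q: False}
  {q: True, m: False, j: False}
  {j: True, q: True, m: False}
  {m: True, j: False, q: False}
  {j: True, m: True, q: False}
  {q: True, m: True, j: False}


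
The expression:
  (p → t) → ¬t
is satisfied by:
  {t: False}


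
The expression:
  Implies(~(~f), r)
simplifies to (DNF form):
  r | ~f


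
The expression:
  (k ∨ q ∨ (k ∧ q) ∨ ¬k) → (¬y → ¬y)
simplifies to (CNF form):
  True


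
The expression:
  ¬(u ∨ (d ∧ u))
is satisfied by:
  {u: False}


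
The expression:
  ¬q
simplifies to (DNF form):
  ¬q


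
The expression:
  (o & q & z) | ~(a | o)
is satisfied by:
  {z: True, q: True, a: False, o: False}
  {z: True, a: False, q: False, o: False}
  {q: True, z: False, a: False, o: False}
  {z: False, a: False, q: False, o: False}
  {z: True, o: True, q: True, a: False}
  {z: True, o: True, q: True, a: True}


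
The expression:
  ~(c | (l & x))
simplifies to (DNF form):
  (~c & ~l) | (~c & ~x)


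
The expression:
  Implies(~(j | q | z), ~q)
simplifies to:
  True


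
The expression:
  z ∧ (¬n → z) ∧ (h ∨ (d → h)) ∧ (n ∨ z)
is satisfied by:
  {h: True, z: True, d: False}
  {z: True, d: False, h: False}
  {d: True, h: True, z: True}


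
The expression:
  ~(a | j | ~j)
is never true.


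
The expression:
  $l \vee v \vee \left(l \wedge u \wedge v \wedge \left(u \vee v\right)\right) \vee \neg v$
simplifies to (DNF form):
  $\text{True}$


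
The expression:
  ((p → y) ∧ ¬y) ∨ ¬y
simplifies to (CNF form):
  ¬y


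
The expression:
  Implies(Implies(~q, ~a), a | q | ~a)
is always true.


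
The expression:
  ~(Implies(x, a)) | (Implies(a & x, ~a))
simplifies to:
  ~a | ~x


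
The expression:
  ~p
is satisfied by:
  {p: False}


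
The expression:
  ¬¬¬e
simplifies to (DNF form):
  ¬e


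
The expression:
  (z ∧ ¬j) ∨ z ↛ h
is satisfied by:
  {z: True, h: False, j: False}
  {z: True, j: True, h: False}
  {z: True, h: True, j: False}


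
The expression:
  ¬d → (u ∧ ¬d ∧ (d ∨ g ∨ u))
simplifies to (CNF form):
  d ∨ u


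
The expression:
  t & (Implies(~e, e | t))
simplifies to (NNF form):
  t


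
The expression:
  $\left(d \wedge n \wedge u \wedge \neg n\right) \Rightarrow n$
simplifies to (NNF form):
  $\text{True}$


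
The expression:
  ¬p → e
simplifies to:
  e ∨ p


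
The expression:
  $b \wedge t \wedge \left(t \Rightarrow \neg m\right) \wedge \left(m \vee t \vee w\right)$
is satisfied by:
  {t: True, b: True, m: False}


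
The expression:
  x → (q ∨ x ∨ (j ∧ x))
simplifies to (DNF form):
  True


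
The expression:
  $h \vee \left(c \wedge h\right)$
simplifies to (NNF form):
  $h$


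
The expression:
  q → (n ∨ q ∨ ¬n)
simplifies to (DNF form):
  True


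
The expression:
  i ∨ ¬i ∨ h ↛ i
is always true.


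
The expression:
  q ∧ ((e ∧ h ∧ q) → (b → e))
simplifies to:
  q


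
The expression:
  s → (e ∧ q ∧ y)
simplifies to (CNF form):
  (e ∨ ¬s) ∧ (q ∨ ¬s) ∧ (y ∨ ¬s)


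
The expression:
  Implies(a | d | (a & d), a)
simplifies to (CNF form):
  a | ~d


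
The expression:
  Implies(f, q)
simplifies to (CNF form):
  q | ~f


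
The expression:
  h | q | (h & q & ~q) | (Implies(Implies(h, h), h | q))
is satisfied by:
  {q: True, h: True}
  {q: True, h: False}
  {h: True, q: False}


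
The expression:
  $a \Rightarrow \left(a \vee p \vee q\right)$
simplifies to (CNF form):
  $\text{True}$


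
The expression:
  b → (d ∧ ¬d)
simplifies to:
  ¬b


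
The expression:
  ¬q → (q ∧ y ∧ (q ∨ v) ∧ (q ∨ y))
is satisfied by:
  {q: True}


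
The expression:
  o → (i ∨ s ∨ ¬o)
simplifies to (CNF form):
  i ∨ s ∨ ¬o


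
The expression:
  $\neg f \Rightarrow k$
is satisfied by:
  {k: True, f: True}
  {k: True, f: False}
  {f: True, k: False}


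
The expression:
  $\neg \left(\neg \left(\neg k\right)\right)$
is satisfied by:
  {k: False}


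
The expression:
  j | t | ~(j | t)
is always true.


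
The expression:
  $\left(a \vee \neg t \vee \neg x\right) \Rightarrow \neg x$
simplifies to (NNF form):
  $\left(t \wedge \neg a\right) \vee \neg x$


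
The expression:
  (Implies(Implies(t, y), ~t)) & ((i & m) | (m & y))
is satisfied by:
  {m: True, i: True, t: False, y: False}
  {m: True, i: True, y: True, t: False}
  {m: True, y: True, t: False, i: False}
  {m: True, i: True, t: True, y: False}


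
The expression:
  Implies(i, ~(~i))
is always true.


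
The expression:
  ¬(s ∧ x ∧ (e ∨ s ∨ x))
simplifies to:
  ¬s ∨ ¬x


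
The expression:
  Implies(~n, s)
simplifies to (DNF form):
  n | s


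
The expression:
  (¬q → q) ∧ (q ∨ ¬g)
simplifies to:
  q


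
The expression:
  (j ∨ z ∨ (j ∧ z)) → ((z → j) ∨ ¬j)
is always true.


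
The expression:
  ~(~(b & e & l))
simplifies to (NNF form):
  b & e & l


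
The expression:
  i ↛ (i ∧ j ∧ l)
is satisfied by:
  {i: True, l: False, j: False}
  {i: True, j: True, l: False}
  {i: True, l: True, j: False}


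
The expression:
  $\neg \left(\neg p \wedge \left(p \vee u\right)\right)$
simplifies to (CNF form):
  $p \vee \neg u$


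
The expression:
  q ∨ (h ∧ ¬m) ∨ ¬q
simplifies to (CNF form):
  True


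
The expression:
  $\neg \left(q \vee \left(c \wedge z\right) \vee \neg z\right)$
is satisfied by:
  {z: True, q: False, c: False}


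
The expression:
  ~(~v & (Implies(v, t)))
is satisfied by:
  {v: True}


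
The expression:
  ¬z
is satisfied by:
  {z: False}


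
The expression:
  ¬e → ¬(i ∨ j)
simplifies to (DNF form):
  e ∨ (¬i ∧ ¬j)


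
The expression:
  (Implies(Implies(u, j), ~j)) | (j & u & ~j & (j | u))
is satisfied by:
  {j: False}


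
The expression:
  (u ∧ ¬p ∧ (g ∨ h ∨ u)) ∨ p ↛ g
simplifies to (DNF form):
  (p ∧ ¬g) ∨ (u ∧ ¬p)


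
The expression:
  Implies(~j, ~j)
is always true.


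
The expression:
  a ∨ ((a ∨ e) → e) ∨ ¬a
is always true.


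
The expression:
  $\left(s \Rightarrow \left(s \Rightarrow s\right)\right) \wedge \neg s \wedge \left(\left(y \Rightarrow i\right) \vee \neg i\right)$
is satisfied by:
  {s: False}


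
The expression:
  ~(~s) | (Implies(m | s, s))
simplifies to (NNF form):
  s | ~m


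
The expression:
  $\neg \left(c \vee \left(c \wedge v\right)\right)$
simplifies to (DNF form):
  $\neg c$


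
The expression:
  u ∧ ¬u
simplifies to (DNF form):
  False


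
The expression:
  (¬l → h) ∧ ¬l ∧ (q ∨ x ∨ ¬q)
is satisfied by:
  {h: True, l: False}


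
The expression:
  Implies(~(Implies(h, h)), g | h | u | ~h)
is always true.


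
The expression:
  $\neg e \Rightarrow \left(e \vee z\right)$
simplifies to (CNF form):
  $e \vee z$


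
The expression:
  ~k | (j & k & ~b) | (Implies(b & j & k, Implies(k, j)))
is always true.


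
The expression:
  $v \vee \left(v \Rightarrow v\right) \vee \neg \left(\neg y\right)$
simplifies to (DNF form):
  $\text{True}$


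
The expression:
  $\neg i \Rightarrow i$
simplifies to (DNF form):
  $i$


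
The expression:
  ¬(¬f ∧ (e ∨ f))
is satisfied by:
  {f: True, e: False}
  {e: False, f: False}
  {e: True, f: True}


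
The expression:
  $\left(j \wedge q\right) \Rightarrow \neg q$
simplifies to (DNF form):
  $\neg j \vee \neg q$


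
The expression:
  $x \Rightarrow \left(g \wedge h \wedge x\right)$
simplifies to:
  $\left(g \wedge h\right) \vee \neg x$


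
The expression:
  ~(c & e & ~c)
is always true.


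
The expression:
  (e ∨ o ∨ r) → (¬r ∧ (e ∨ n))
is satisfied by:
  {n: True, e: True, r: False, o: False}
  {n: True, r: False, o: False, e: False}
  {e: True, r: False, o: False, n: False}
  {e: False, r: False, o: False, n: False}
  {n: True, o: True, e: True, r: False}
  {n: True, o: True, e: False, r: False}
  {o: True, e: True, n: False, r: False}


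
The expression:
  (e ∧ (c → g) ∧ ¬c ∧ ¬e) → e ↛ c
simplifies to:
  True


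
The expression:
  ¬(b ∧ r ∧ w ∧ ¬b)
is always true.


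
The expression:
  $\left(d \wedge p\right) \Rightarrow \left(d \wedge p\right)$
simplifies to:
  $\text{True}$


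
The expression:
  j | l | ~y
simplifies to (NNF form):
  j | l | ~y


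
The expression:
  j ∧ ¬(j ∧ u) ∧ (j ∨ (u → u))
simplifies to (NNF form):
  j ∧ ¬u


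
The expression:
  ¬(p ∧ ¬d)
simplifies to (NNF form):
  d ∨ ¬p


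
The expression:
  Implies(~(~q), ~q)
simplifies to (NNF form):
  ~q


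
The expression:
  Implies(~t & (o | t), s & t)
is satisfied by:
  {t: True, o: False}
  {o: False, t: False}
  {o: True, t: True}


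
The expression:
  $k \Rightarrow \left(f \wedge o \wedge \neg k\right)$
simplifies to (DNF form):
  $\neg k$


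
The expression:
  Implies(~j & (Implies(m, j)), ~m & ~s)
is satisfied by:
  {j: True, m: True, s: False}
  {j: True, s: False, m: False}
  {m: True, s: False, j: False}
  {m: False, s: False, j: False}
  {j: True, m: True, s: True}
  {j: True, s: True, m: False}
  {m: True, s: True, j: False}


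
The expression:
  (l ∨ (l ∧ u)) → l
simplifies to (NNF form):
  True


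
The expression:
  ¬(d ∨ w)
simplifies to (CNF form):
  ¬d ∧ ¬w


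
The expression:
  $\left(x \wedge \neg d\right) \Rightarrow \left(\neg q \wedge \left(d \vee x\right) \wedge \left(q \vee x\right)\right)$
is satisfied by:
  {d: True, x: False, q: False}
  {x: False, q: False, d: False}
  {d: True, q: True, x: False}
  {q: True, x: False, d: False}
  {d: True, x: True, q: False}
  {x: True, d: False, q: False}
  {d: True, q: True, x: True}


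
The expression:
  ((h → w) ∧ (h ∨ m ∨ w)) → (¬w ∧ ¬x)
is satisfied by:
  {h: True, w: False, m: False, x: False}
  {h: False, w: False, m: False, x: False}
  {h: True, x: True, w: False, m: False}
  {x: True, h: False, w: False, m: False}
  {h: True, m: True, x: False, w: False}
  {m: True, x: False, w: False, h: False}
  {h: True, x: True, m: True, w: False}


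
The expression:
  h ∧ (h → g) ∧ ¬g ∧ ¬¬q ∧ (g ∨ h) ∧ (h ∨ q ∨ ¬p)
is never true.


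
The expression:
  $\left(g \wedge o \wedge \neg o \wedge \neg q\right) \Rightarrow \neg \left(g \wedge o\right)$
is always true.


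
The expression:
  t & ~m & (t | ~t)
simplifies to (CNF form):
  t & ~m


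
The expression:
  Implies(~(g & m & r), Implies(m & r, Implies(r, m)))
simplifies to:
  True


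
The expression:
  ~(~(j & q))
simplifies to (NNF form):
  j & q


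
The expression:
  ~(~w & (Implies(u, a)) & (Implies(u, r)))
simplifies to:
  w | (u & ~a) | (u & ~r)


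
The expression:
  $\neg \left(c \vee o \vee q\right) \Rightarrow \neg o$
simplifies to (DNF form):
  $\text{True}$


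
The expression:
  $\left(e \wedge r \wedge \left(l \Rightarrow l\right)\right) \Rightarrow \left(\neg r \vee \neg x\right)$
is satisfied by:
  {e: False, x: False, r: False}
  {r: True, e: False, x: False}
  {x: True, e: False, r: False}
  {r: True, x: True, e: False}
  {e: True, r: False, x: False}
  {r: True, e: True, x: False}
  {x: True, e: True, r: False}


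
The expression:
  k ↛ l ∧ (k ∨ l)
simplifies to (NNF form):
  k ∧ ¬l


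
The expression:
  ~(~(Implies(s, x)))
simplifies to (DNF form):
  x | ~s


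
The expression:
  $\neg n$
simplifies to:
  $\neg n$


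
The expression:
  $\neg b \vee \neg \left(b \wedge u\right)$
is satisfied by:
  {u: False, b: False}
  {b: True, u: False}
  {u: True, b: False}


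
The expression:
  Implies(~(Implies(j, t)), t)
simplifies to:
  t | ~j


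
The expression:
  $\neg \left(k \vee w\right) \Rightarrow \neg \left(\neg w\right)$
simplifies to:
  $k \vee w$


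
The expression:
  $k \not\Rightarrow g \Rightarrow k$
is always true.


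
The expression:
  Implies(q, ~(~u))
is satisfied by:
  {u: True, q: False}
  {q: False, u: False}
  {q: True, u: True}


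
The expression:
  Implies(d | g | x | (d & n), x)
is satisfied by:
  {x: True, g: False, d: False}
  {x: True, d: True, g: False}
  {x: True, g: True, d: False}
  {x: True, d: True, g: True}
  {d: False, g: False, x: False}


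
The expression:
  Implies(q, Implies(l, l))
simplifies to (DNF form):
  True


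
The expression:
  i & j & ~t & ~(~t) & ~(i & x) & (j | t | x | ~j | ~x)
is never true.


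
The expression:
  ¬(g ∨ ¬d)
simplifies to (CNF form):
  d ∧ ¬g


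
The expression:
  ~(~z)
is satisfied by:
  {z: True}


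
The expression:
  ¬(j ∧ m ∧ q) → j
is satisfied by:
  {j: True}


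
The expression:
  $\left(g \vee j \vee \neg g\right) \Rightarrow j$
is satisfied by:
  {j: True}


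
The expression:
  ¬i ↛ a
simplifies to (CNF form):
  a ∨ ¬i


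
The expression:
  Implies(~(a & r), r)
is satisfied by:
  {r: True}


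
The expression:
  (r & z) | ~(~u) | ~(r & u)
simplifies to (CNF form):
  True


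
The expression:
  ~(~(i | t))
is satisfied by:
  {i: True, t: True}
  {i: True, t: False}
  {t: True, i: False}


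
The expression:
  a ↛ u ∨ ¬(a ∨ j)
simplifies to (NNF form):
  (a ∧ ¬u) ∨ (¬a ∧ ¬j)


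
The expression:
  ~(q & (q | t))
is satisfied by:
  {q: False}


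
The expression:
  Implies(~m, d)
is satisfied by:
  {d: True, m: True}
  {d: True, m: False}
  {m: True, d: False}


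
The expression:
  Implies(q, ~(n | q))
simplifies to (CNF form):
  ~q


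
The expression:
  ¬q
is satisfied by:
  {q: False}


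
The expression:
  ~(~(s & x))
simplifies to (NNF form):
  s & x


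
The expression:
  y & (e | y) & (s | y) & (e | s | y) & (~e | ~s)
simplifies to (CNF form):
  y & (~e | ~s)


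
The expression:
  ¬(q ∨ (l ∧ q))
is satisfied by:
  {q: False}


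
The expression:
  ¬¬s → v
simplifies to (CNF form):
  v ∨ ¬s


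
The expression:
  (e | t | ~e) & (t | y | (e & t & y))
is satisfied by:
  {y: True, t: True}
  {y: True, t: False}
  {t: True, y: False}


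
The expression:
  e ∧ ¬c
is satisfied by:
  {e: True, c: False}


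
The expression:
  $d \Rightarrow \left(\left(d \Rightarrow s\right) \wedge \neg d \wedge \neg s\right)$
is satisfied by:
  {d: False}


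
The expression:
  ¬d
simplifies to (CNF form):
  ¬d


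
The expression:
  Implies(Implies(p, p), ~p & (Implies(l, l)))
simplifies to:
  ~p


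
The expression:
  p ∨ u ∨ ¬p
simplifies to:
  True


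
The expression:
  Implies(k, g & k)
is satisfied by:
  {g: True, k: False}
  {k: False, g: False}
  {k: True, g: True}


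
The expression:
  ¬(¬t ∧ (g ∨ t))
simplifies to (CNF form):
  t ∨ ¬g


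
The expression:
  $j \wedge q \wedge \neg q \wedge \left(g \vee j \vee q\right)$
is never true.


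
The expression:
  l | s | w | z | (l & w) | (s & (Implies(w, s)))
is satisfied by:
  {s: True, z: True, l: True, w: True}
  {s: True, z: True, l: True, w: False}
  {s: True, z: True, w: True, l: False}
  {s: True, z: True, w: False, l: False}
  {s: True, l: True, w: True, z: False}
  {s: True, l: True, w: False, z: False}
  {s: True, l: False, w: True, z: False}
  {s: True, l: False, w: False, z: False}
  {z: True, l: True, w: True, s: False}
  {z: True, l: True, w: False, s: False}
  {z: True, w: True, l: False, s: False}
  {z: True, w: False, l: False, s: False}
  {l: True, w: True, z: False, s: False}
  {l: True, z: False, w: False, s: False}
  {w: True, z: False, l: False, s: False}


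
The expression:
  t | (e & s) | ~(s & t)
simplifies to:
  True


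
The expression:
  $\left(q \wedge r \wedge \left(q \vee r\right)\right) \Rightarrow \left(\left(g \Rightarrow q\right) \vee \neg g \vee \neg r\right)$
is always true.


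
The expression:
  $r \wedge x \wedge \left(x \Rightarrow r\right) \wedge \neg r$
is never true.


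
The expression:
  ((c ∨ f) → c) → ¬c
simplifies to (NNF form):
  ¬c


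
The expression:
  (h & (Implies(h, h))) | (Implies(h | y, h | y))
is always true.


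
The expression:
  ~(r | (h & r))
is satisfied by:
  {r: False}


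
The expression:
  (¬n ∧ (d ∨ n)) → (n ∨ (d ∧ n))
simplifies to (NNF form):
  n ∨ ¬d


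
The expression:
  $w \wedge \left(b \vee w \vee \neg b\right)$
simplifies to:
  $w$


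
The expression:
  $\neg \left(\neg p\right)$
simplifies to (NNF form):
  $p$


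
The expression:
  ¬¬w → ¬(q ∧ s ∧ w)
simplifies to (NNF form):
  ¬q ∨ ¬s ∨ ¬w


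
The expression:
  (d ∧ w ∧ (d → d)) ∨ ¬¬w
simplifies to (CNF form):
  w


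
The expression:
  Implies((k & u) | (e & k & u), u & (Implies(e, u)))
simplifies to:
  True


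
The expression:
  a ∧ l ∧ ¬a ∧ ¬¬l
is never true.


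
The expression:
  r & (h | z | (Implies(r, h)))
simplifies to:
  r & (h | z)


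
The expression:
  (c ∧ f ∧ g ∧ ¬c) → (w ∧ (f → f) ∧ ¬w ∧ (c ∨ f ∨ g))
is always true.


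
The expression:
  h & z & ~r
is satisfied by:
  {h: True, z: True, r: False}


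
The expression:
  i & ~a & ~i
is never true.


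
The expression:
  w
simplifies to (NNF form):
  w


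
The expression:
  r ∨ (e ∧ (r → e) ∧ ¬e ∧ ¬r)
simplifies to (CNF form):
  r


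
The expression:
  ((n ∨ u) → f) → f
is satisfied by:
  {n: True, u: True, f: True}
  {n: True, u: True, f: False}
  {n: True, f: True, u: False}
  {n: True, f: False, u: False}
  {u: True, f: True, n: False}
  {u: True, f: False, n: False}
  {f: True, u: False, n: False}


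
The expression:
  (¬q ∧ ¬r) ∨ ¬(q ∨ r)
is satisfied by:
  {q: False, r: False}


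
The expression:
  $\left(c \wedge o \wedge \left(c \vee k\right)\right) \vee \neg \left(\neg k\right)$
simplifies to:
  $k \vee \left(c \wedge o\right)$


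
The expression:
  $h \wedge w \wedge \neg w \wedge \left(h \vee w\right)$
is never true.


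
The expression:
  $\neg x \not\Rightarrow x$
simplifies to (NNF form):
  $\neg x$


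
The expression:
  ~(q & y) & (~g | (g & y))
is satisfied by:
  {q: False, g: False, y: False}
  {y: True, q: False, g: False}
  {y: True, g: True, q: False}
  {q: True, g: False, y: False}


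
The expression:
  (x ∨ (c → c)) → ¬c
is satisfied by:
  {c: False}


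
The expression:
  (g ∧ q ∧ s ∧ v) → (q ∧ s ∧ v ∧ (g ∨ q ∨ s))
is always true.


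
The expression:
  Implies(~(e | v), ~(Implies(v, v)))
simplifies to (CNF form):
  e | v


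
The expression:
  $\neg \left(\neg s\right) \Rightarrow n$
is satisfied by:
  {n: True, s: False}
  {s: False, n: False}
  {s: True, n: True}


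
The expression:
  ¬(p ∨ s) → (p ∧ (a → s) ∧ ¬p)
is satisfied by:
  {p: True, s: True}
  {p: True, s: False}
  {s: True, p: False}


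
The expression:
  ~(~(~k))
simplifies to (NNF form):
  ~k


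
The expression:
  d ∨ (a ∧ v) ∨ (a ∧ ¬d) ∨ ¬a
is always true.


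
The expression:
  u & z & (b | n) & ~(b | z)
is never true.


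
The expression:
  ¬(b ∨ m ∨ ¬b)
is never true.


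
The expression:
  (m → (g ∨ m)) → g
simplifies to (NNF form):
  g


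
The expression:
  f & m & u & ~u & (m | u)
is never true.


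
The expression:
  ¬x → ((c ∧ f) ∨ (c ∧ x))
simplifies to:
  x ∨ (c ∧ f)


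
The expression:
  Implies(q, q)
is always true.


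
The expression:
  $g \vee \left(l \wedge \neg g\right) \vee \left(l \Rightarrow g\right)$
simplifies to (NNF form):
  $\text{True}$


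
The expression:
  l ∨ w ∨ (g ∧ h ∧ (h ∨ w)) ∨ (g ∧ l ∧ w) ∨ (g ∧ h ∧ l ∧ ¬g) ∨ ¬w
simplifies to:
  True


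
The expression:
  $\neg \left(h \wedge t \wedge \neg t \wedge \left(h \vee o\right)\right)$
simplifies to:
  $\text{True}$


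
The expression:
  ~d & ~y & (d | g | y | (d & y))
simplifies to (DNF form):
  g & ~d & ~y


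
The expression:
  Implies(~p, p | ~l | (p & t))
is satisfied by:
  {p: True, l: False}
  {l: False, p: False}
  {l: True, p: True}


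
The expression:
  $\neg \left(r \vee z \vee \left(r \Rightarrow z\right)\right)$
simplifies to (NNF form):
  $\text{False}$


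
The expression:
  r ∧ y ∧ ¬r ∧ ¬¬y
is never true.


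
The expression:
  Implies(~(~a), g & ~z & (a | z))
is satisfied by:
  {g: True, a: False, z: False}
  {g: False, a: False, z: False}
  {z: True, g: True, a: False}
  {z: True, g: False, a: False}
  {a: True, g: True, z: False}


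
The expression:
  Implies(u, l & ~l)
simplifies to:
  ~u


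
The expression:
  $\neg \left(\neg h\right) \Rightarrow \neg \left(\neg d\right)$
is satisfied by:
  {d: True, h: False}
  {h: False, d: False}
  {h: True, d: True}


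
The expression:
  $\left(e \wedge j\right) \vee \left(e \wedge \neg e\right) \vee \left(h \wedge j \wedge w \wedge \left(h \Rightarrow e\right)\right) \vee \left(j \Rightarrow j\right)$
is always true.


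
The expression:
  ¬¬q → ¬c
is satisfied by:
  {c: False, q: False}
  {q: True, c: False}
  {c: True, q: False}


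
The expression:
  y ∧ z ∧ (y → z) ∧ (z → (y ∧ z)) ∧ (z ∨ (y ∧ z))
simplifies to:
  y ∧ z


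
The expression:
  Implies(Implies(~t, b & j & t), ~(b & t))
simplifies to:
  ~b | ~t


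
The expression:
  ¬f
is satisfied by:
  {f: False}


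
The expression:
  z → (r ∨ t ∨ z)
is always true.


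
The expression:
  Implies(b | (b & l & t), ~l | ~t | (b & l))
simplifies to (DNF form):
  True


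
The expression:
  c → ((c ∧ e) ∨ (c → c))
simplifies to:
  True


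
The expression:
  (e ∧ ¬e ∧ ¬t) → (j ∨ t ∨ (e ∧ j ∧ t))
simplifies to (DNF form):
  True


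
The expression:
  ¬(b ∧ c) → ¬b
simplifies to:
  c ∨ ¬b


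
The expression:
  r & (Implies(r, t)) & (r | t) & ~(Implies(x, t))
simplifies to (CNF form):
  False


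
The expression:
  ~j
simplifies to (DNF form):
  ~j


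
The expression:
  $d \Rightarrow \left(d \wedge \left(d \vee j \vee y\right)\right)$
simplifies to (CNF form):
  $\text{True}$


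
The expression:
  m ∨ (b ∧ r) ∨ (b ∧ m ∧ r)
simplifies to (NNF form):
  m ∨ (b ∧ r)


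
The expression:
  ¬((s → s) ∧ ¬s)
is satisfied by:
  {s: True}


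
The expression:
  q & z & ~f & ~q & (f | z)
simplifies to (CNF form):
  False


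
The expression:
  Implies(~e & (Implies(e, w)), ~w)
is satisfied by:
  {e: True, w: False}
  {w: False, e: False}
  {w: True, e: True}


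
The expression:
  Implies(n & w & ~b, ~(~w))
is always true.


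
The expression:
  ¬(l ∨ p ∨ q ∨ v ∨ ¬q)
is never true.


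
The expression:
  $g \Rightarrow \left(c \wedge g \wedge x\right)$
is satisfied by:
  {c: True, x: True, g: False}
  {c: True, x: False, g: False}
  {x: True, c: False, g: False}
  {c: False, x: False, g: False}
  {c: True, g: True, x: True}


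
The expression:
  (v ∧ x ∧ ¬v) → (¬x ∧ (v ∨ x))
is always true.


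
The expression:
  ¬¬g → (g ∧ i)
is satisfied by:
  {i: True, g: False}
  {g: False, i: False}
  {g: True, i: True}


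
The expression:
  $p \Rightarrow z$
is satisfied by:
  {z: True, p: False}
  {p: False, z: False}
  {p: True, z: True}


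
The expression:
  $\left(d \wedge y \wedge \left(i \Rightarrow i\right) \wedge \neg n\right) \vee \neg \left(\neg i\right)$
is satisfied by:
  {i: True, d: True, y: True, n: False}
  {i: True, d: True, n: False, y: False}
  {i: True, y: True, n: False, d: False}
  {i: True, n: False, y: False, d: False}
  {i: True, d: True, n: True, y: True}
  {i: True, d: True, n: True, y: False}
  {i: True, n: True, y: True, d: False}
  {i: True, n: True, y: False, d: False}
  {d: True, y: True, n: False, i: False}


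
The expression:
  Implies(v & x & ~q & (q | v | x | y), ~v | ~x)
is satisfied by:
  {q: True, v: False, x: False}
  {v: False, x: False, q: False}
  {x: True, q: True, v: False}
  {x: True, v: False, q: False}
  {q: True, v: True, x: False}
  {v: True, q: False, x: False}
  {x: True, v: True, q: True}


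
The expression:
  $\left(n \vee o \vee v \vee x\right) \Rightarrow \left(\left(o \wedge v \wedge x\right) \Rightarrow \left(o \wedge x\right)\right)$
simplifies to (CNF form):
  $\text{True}$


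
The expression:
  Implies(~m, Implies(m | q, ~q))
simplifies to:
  m | ~q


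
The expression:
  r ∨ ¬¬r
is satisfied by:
  {r: True}


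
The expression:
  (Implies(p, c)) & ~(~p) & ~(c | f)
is never true.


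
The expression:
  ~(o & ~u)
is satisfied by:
  {u: True, o: False}
  {o: False, u: False}
  {o: True, u: True}


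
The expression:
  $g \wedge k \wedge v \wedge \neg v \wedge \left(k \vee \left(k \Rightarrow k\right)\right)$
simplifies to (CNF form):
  $\text{False}$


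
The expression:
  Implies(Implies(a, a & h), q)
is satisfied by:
  {q: True, a: True, h: False}
  {q: True, a: False, h: False}
  {q: True, h: True, a: True}
  {q: True, h: True, a: False}
  {a: True, h: False, q: False}


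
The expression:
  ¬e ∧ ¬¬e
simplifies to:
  False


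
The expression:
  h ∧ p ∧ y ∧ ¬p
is never true.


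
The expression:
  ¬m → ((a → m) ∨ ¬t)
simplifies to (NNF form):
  m ∨ ¬a ∨ ¬t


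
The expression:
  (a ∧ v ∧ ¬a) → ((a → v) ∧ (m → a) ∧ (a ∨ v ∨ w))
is always true.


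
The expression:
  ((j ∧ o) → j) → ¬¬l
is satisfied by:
  {l: True}


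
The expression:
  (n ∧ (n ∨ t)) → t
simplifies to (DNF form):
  t ∨ ¬n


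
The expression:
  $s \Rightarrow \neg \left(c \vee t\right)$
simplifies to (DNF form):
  $\left(\neg c \wedge \neg t\right) \vee \neg s$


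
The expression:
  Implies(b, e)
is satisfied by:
  {e: True, b: False}
  {b: False, e: False}
  {b: True, e: True}


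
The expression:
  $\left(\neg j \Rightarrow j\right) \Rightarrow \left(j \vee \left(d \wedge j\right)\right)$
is always true.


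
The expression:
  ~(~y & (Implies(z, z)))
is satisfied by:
  {y: True}


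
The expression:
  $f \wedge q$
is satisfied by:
  {f: True, q: True}


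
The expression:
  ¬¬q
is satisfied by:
  {q: True}


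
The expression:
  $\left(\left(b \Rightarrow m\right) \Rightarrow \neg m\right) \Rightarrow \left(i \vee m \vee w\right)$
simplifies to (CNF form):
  $i \vee m \vee w$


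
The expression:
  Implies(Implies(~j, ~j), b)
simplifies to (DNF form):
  b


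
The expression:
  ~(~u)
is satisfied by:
  {u: True}


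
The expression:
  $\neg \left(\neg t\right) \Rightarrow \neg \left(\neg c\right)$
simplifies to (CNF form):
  $c \vee \neg t$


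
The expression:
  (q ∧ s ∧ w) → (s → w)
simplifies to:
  True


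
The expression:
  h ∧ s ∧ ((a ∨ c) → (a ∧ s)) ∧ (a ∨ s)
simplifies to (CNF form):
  h ∧ s ∧ (a ∨ ¬c)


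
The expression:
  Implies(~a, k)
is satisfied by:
  {a: True, k: True}
  {a: True, k: False}
  {k: True, a: False}


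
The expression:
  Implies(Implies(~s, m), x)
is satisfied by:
  {x: True, s: False, m: False}
  {x: True, m: True, s: False}
  {x: True, s: True, m: False}
  {x: True, m: True, s: True}
  {m: False, s: False, x: False}


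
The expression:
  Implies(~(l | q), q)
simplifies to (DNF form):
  l | q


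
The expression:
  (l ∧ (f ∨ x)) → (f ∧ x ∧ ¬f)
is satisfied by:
  {f: False, l: False, x: False}
  {x: True, f: False, l: False}
  {f: True, x: False, l: False}
  {x: True, f: True, l: False}
  {l: True, x: False, f: False}


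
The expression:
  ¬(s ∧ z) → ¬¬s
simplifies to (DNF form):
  s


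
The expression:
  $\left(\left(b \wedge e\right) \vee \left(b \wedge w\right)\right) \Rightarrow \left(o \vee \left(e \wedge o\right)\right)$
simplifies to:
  $o \vee \left(\neg e \wedge \neg w\right) \vee \neg b$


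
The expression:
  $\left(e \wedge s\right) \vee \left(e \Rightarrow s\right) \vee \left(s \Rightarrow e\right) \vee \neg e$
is always true.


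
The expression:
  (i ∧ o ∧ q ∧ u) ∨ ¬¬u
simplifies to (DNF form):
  u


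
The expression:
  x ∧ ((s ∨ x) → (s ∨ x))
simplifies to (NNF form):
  x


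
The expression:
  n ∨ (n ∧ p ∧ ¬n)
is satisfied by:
  {n: True}


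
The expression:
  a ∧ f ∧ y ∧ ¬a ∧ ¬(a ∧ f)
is never true.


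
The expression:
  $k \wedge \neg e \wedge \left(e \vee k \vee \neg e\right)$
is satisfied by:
  {k: True, e: False}


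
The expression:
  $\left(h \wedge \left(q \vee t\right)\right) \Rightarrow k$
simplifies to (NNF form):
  $k \vee \left(\neg q \wedge \neg t\right) \vee \neg h$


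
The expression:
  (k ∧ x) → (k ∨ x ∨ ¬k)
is always true.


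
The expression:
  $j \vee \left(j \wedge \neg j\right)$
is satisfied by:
  {j: True}


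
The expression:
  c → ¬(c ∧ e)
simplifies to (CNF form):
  ¬c ∨ ¬e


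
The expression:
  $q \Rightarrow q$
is always true.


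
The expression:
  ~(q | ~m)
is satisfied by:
  {m: True, q: False}


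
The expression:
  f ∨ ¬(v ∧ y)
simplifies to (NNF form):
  f ∨ ¬v ∨ ¬y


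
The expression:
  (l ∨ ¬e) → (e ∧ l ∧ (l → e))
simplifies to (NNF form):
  e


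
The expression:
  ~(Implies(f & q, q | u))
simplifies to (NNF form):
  False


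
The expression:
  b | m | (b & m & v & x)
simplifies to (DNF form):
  b | m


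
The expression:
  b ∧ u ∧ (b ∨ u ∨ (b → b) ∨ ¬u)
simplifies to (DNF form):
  b ∧ u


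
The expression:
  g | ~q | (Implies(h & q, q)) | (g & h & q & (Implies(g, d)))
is always true.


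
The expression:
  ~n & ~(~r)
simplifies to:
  r & ~n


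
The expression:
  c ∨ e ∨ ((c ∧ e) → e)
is always true.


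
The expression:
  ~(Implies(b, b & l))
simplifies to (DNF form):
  b & ~l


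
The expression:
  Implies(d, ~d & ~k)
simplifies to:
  ~d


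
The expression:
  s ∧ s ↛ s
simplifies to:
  False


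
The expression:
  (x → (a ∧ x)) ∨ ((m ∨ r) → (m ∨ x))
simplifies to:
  True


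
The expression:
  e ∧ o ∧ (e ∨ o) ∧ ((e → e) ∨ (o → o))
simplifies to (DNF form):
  e ∧ o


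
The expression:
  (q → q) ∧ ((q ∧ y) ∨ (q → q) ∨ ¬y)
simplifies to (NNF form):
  True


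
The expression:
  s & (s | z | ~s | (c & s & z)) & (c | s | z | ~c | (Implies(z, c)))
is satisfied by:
  {s: True}


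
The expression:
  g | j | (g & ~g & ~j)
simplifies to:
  g | j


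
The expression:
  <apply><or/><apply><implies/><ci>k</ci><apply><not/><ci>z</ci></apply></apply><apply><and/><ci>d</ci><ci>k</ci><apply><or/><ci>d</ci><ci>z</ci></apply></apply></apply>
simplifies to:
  <apply><or/><ci>d</ci><apply><not/><ci>k</ci></apply><apply><not/><ci>z</ci></apply></apply>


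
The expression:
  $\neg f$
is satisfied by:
  {f: False}


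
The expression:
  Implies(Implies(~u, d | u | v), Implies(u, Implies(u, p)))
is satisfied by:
  {p: True, u: False}
  {u: False, p: False}
  {u: True, p: True}


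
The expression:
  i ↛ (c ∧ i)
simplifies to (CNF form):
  i ∧ ¬c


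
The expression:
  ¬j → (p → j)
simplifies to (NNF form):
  j ∨ ¬p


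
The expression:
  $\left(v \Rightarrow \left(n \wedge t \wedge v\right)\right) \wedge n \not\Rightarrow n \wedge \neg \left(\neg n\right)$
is never true.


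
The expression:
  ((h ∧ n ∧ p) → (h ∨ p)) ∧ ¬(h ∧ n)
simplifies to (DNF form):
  ¬h ∨ ¬n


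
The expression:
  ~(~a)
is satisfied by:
  {a: True}


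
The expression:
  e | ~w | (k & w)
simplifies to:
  e | k | ~w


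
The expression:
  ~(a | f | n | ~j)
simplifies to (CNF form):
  j & ~a & ~f & ~n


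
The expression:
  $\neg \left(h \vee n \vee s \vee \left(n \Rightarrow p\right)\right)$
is never true.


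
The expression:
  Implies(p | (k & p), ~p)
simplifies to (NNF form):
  ~p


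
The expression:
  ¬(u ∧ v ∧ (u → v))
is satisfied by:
  {u: False, v: False}
  {v: True, u: False}
  {u: True, v: False}


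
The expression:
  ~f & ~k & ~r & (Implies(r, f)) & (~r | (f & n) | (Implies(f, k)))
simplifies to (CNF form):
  ~f & ~k & ~r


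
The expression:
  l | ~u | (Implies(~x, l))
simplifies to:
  l | x | ~u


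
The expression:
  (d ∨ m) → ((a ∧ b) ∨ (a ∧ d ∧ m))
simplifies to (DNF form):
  (a ∧ b) ∨ (¬d ∧ ¬m) ∨ (a ∧ d ∧ m)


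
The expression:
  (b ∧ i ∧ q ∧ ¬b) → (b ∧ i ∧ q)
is always true.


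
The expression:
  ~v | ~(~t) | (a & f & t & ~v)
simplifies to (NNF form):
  t | ~v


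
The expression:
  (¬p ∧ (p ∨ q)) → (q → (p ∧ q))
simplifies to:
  p ∨ ¬q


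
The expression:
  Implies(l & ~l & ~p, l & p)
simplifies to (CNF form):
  True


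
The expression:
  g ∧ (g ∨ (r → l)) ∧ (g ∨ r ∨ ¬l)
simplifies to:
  g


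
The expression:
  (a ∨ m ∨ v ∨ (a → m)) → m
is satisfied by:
  {m: True}


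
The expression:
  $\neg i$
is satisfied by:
  {i: False}


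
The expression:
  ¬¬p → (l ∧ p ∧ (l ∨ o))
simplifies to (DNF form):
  l ∨ ¬p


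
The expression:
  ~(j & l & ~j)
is always true.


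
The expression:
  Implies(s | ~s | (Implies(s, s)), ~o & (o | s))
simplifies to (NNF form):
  s & ~o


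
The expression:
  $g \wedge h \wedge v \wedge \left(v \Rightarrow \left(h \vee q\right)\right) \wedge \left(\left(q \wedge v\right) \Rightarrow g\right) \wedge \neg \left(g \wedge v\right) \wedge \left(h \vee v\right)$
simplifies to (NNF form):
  $\text{False}$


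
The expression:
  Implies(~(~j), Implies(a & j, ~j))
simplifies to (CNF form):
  ~a | ~j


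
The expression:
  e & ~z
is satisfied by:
  {e: True, z: False}


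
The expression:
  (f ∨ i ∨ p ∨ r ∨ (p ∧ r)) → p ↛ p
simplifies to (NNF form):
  ¬f ∧ ¬i ∧ ¬p ∧ ¬r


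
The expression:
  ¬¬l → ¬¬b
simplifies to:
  b ∨ ¬l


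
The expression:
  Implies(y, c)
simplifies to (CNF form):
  c | ~y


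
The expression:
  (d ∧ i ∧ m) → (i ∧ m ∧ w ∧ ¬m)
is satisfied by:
  {m: False, d: False, i: False}
  {i: True, m: False, d: False}
  {d: True, m: False, i: False}
  {i: True, d: True, m: False}
  {m: True, i: False, d: False}
  {i: True, m: True, d: False}
  {d: True, m: True, i: False}


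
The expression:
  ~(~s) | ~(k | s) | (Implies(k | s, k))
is always true.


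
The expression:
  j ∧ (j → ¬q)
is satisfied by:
  {j: True, q: False}


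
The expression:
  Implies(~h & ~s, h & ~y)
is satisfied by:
  {s: True, h: True}
  {s: True, h: False}
  {h: True, s: False}


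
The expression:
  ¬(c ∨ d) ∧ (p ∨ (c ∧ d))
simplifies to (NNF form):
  p ∧ ¬c ∧ ¬d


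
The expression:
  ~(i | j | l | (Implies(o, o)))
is never true.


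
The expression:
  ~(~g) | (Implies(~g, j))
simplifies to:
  g | j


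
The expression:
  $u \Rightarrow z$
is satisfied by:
  {z: True, u: False}
  {u: False, z: False}
  {u: True, z: True}


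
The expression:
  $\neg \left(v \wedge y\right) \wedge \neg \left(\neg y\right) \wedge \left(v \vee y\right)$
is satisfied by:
  {y: True, v: False}


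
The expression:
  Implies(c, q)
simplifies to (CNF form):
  q | ~c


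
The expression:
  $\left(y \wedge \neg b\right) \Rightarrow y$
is always true.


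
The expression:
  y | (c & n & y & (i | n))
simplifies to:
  y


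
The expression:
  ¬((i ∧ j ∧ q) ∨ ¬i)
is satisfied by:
  {i: True, q: False, j: False}
  {i: True, j: True, q: False}
  {i: True, q: True, j: False}
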